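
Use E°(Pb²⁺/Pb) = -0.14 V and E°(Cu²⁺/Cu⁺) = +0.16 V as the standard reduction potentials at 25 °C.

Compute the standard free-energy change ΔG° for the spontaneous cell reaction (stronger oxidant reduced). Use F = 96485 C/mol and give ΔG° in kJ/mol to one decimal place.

Cu²⁺/Cu⁺ (E° = +0.16 V) is the cathode; Pb²⁺/Pb (E° = -0.14 V) is the anode, so E°cell = +0.30 V.
Balancing electrons gives n = 2 (lcm of 1 and 2).
ΔG° = −nFE° = −(2)(96485)(+0.30) = -57,891 J = -57.9 kJ/mol.

-57.9 kJ/mol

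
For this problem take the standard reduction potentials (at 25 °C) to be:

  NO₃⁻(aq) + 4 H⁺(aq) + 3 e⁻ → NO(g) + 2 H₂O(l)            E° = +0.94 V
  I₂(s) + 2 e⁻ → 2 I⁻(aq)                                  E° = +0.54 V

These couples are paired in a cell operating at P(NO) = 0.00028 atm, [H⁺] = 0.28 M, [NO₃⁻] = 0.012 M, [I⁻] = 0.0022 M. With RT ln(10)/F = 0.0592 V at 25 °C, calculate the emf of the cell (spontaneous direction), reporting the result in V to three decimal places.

+0.231 V

NO₃⁻/NO is the cathode (higher E°), I₂/I⁻ the anode: E°cell = +0.94 − (+0.54) = +0.40 V, n = 6.
Overall: 2 NO₃⁻(aq) + 8 H⁺(aq) + 6 I⁻(aq) → 2 NO(g) + 4 H₂O(l) + 3 I₂(s)
Q = P(NO)^2 / ([NO₃⁻]^2·[H⁺]^8·[I⁻]^6); log Q = 17.104.
E = E° − (0.0592/n) log Q = +0.40 − (0.0592/6)(17.104) = +0.231 V.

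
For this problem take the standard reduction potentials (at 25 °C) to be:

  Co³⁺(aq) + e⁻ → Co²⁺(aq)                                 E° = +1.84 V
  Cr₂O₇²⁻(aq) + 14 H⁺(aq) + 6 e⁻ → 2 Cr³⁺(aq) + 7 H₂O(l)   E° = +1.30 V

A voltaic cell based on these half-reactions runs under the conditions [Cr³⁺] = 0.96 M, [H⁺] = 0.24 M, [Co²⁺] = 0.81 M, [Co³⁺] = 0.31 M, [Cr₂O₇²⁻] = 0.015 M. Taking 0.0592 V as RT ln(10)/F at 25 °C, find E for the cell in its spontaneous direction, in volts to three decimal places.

+0.619 V

Co³⁺/Co²⁺ is the cathode (higher E°), Cr₂O₇²⁻/Cr³⁺ the anode: E°cell = +1.84 − (+1.30) = +0.54 V, n = 6.
Overall: 6 Co³⁺(aq) + 2 Cr³⁺(aq) + 7 H₂O(l) → 6 Co²⁺(aq) + Cr₂O₇²⁻(aq) + 14 H⁺(aq)
Q = [Co²⁺]^6·[Cr₂O₇²⁻]·[H⁺]^14 / ([Co³⁺]^6·[Cr³⁺]^2); log Q = -7.963.
E = E° − (0.0592/n) log Q = +0.54 − (0.0592/6)(-7.963) = +0.619 V.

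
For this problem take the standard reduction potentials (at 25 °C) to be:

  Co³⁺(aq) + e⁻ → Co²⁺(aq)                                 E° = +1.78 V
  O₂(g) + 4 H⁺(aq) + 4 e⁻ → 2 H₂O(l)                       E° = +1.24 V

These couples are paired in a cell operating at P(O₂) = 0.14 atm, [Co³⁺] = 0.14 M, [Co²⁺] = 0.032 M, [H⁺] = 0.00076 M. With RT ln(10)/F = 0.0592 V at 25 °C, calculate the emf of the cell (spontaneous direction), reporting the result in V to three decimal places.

Co³⁺/Co²⁺ is the cathode (higher E°), O₂/H₂O the anode: E°cell = +1.78 − (+1.24) = +0.54 V, n = 4.
Overall: 4 Co³⁺(aq) + 2 H₂O(l) → 4 Co²⁺(aq) + O₂(g) + 4 H⁺(aq)
Q = [Co²⁺]^4·P(O₂)·[H⁺]^4 / ([Co³⁺]^4); log Q = -15.895.
E = E° − (0.0592/n) log Q = +0.54 − (0.0592/4)(-15.895) = +0.775 V.

+0.775 V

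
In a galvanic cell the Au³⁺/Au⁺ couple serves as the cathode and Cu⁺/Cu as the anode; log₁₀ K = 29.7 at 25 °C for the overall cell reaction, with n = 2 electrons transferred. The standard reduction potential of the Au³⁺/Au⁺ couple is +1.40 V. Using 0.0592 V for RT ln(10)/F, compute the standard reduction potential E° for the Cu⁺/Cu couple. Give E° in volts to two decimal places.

+0.52 V

E°cell = (0.0592/n)·log K = (0.0592/2)(29.7) = +0.879 V.
Since Au³⁺/Au⁺ is the cathode and Cu⁺/Cu the anode, E°cell = E°(Au³⁺/Au⁺) − E°(Cu⁺/Cu).
So E°(Cu⁺/Cu) = E°(Au³⁺/Au⁺) − E°cell = (+1.40) − (+0.879) = +0.52 V.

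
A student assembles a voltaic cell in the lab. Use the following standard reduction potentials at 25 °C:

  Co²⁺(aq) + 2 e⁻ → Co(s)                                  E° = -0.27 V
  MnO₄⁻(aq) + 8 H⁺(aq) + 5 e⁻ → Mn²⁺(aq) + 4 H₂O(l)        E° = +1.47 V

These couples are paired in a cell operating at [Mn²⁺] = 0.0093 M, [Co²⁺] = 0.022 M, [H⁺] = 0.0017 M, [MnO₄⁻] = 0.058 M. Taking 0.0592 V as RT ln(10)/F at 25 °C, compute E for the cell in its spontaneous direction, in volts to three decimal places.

MnO₄⁻/Mn²⁺ is the cathode (higher E°), Co²⁺/Co the anode: E°cell = +1.47 − (-0.27) = +1.74 V, n = 10.
Overall: 2 MnO₄⁻(aq) + 16 H⁺(aq) + 5 Co(s) → 2 Mn²⁺(aq) + 8 H₂O(l) + 5 Co²⁺(aq)
Q = [Mn²⁺]^2·[Co²⁺]^5 / ([MnO₄⁻]^2·[H⁺]^16); log Q = 34.435.
E = E° − (0.0592/n) log Q = +1.74 − (0.0592/10)(34.435) = +1.536 V.

+1.536 V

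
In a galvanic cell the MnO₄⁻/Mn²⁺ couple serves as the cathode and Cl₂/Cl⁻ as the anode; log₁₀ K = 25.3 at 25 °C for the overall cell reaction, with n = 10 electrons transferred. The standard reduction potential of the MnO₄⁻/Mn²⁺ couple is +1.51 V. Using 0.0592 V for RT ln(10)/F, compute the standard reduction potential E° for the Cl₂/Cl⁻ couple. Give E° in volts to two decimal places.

+1.36 V

E°cell = (0.0592/n)·log K = (0.0592/10)(25.3) = +0.150 V.
Since MnO₄⁻/Mn²⁺ is the cathode and Cl₂/Cl⁻ the anode, E°cell = E°(MnO₄⁻/Mn²⁺) − E°(Cl₂/Cl⁻).
So E°(Cl₂/Cl⁻) = E°(MnO₄⁻/Mn²⁺) − E°cell = (+1.51) − (+0.150) = +1.36 V.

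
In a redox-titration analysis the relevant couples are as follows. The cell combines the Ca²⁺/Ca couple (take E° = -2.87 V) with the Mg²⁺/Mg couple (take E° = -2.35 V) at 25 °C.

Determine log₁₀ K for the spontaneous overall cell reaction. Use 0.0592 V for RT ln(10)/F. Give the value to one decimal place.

17.6

Cathode: Mg²⁺/Mg; anode: Ca²⁺/Ca. E°cell = +0.52 V, n = 2.
log K = nE°cell / 0.0592 = (2)(+0.52) / 0.0592 = 17.6.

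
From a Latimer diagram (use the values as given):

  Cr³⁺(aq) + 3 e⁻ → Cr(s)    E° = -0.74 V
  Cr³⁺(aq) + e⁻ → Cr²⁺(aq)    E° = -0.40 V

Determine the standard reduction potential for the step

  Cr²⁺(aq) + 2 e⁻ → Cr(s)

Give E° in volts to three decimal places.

-0.910 V

Sequential free energies add, so n₃E°₃ = n₁E°₁ + n₂E°₂.
With n₃ = 3, and the known step contributing 1×(-0.40) V, the unknown satisfies 2·E° = 3×(-0.74) − 1×(-0.40) = -1.820.
E° = -1.820 / 2 = -0.910 V.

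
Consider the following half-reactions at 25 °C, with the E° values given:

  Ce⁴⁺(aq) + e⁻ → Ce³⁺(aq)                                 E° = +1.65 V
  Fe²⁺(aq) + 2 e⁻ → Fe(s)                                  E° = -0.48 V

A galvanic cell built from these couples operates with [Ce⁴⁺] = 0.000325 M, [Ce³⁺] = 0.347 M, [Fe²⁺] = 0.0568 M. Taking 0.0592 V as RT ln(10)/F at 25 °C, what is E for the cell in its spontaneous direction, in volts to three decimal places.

Ce⁴⁺/Ce³⁺ is the cathode (higher E°), Fe²⁺/Fe the anode: E°cell = +1.65 − (-0.48) = +2.13 V, n = 2.
Overall: 2 Ce⁴⁺(aq) + Fe(s) → 2 Ce³⁺(aq) + Fe²⁺(aq)
Q = [Ce³⁺]^2·[Fe²⁺] / ([Ce⁴⁺]^2); log Q = 4.811.
E = E° − (0.0592/n) log Q = +2.13 − (0.0592/2)(4.811) = +1.988 V.

+1.988 V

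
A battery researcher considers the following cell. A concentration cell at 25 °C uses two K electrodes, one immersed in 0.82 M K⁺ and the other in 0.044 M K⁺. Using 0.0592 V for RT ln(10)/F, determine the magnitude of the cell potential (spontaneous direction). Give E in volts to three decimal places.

+0.075 V

For a concentration cell E°cell = 0. The 0.82 M side is the cathode (reduction is favoured where [K⁺] is higher).
With n = 1, E = −(0.0592/1) log([K⁺]ₐₙ/[K⁺]꜀ₐₜ) = −(0.0592/1) log(0.044/0.82) = −(0.0592/1)(-1.270) = +0.075 V.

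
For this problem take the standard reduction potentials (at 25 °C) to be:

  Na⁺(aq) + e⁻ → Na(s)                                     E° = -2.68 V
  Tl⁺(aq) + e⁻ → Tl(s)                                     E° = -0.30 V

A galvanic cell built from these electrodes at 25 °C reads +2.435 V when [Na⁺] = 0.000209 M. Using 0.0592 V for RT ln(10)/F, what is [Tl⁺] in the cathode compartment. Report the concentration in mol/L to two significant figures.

0.0018 M

Tl⁺/Tl is the cathode, Na⁺/Na the anode: E°cell = +2.38 V, n = 1.
Overall reaction: Tl⁺(aq) + Na(s) → Tl(s) + Na⁺(aq); Q = [Na⁺]^1/[Tl⁺]^1.
From E = E° − (0.0592/n) log Q: log Q = (E° − E)·n/0.0592 = (+2.38 − (+2.435))·1/0.0592 = -0.9291.
So 1·log[Tl⁺] = 1·log(0.000209) − log Q = -3.6799 − (-0.9291) = -2.7508; [Tl⁺] = 10^(-2.7508) ≈ 0.0018 M.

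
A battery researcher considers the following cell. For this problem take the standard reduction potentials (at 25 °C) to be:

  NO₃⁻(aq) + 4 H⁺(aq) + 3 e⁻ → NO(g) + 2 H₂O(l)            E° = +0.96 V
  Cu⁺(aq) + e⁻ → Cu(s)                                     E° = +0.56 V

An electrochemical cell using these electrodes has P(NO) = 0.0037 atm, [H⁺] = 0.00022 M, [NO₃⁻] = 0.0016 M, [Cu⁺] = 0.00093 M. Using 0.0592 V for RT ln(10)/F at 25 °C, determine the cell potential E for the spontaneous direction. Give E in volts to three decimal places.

NO₃⁻/NO is the cathode (higher E°), Cu⁺/Cu the anode: E°cell = +0.96 − (+0.56) = +0.40 V, n = 3.
Overall: NO₃⁻(aq) + 4 H⁺(aq) + 3 Cu(s) → NO(g) + 2 H₂O(l) + 3 Cu⁺(aq)
Q = P(NO)·[Cu⁺]^3 / ([NO₃⁻]·[H⁺]^4); log Q = 5.900.
E = E° − (0.0592/n) log Q = +0.40 − (0.0592/3)(5.900) = +0.284 V.

+0.284 V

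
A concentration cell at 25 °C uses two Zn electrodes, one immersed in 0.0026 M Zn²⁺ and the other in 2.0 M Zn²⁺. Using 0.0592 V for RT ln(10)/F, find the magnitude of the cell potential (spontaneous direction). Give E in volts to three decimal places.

For a concentration cell E°cell = 0. The 2.0 M side is the cathode (reduction is favoured where [Zn²⁺] is higher).
With n = 2, E = −(0.0592/2) log([Zn²⁺]ₐₙ/[Zn²⁺]꜀ₐₜ) = −(0.0592/2) log(0.0026/2) = −(0.0592/2)(-2.886) = +0.085 V.

+0.085 V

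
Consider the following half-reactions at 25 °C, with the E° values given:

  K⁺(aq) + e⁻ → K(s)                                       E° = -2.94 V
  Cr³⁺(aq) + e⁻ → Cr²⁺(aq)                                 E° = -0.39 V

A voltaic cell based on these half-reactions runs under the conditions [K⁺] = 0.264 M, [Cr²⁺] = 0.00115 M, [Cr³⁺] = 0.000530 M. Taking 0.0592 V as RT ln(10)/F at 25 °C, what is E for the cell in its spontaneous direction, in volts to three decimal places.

Cr³⁺/Cr²⁺ is the cathode (higher E°), K⁺/K the anode: E°cell = -0.39 − (-2.94) = +2.55 V, n = 1.
Overall: Cr³⁺(aq) + K(s) → Cr²⁺(aq) + K⁺(aq)
Q = [Cr²⁺]·[K⁺] / ([Cr³⁺]); log Q = -0.242.
E = E° − (0.0592/n) log Q = +2.55 − (0.0592/1)(-0.242) = +2.564 V.

+2.564 V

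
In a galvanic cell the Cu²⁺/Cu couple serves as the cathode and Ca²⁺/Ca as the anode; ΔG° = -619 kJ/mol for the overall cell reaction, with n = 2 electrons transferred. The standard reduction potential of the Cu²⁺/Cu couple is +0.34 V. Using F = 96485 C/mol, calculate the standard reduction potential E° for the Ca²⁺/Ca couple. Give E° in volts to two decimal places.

E°cell = −ΔG°/(nF) = −(-619×10³)/((2)(96485)) = +3.208 V.
Since Cu²⁺/Cu is the cathode and Ca²⁺/Ca the anode, E°cell = E°(Cu²⁺/Cu) − E°(Ca²⁺/Ca).
So E°(Ca²⁺/Ca) = E°(Cu²⁺/Cu) − E°cell = (+0.34) − (+3.208) = -2.87 V.

-2.87 V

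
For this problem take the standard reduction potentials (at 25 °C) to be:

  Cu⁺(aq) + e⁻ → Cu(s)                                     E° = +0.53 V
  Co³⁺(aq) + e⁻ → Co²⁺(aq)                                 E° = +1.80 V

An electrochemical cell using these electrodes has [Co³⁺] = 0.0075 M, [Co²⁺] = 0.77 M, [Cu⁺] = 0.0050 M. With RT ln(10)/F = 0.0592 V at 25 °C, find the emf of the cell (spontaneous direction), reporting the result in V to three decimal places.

+1.287 V

Co³⁺/Co²⁺ is the cathode (higher E°), Cu⁺/Cu the anode: E°cell = +1.80 − (+0.53) = +1.27 V, n = 1.
Overall: Co³⁺(aq) + Cu(s) → Co²⁺(aq) + Cu⁺(aq)
Q = [Co²⁺]·[Cu⁺] / ([Co³⁺]); log Q = -0.290.
E = E° − (0.0592/n) log Q = +1.27 − (0.0592/1)(-0.290) = +1.287 V.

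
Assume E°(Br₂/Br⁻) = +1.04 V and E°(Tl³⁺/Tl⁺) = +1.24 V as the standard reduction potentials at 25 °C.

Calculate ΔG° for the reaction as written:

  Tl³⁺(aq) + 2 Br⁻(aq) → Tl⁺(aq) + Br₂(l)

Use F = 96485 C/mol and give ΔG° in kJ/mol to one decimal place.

-38.6 kJ/mol

As written, Tl³⁺/Tl⁺ is reduced (cathode) and Br₂/Br⁻ is oxidised (anode), so E°cell = (+1.24) − (+1.04) = +0.20 V.
Balancing electrons gives n = 2.
ΔG° = −nFE° = −(2)(96485)(+0.20) = -38,594 J = -38.6 kJ/mol.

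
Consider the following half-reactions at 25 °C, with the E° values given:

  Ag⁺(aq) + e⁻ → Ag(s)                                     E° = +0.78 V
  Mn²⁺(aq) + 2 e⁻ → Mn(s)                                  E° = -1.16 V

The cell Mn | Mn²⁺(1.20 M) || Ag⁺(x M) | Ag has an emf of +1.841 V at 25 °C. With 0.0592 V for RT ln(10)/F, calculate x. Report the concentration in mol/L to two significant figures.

0.023 M

Ag⁺/Ag is the cathode, Mn²⁺/Mn the anode: E°cell = +1.94 V, n = 2.
Overall reaction: 2 Ag⁺(aq) + Mn(s) → 2 Ag(s) + Mn²⁺(aq); Q = [Mn²⁺]^1/[Ag⁺]^2.
From E = E° − (0.0592/n) log Q: log Q = (E° − E)·n/0.0592 = (+1.94 − (+1.841))·2/0.0592 = 3.3446.
So 2·log[Ag⁺] = 1·log(1.2) − log Q = 0.0792 − (3.3446) = -3.2654; log[Ag⁺] = -3.2654 / 2 = -1.6327; [Ag⁺] = 10^(-1.6327) ≈ 0.023 M.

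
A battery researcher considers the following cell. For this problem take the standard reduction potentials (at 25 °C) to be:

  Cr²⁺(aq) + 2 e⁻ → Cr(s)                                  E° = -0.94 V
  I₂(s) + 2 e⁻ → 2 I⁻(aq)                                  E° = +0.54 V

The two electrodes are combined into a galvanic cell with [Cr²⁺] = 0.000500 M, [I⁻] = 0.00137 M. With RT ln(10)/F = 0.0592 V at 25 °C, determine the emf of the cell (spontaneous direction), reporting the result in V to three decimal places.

+1.747 V

I₂/I⁻ is the cathode (higher E°), Cr²⁺/Cr the anode: E°cell = +0.54 − (-0.94) = +1.48 V, n = 2.
Overall: I₂(s) + Cr(s) → 2 I⁻(aq) + Cr²⁺(aq)
Q = [I⁻]^2·[Cr²⁺]; log Q = -9.028.
E = E° − (0.0592/n) log Q = +1.48 − (0.0592/2)(-9.028) = +1.747 V.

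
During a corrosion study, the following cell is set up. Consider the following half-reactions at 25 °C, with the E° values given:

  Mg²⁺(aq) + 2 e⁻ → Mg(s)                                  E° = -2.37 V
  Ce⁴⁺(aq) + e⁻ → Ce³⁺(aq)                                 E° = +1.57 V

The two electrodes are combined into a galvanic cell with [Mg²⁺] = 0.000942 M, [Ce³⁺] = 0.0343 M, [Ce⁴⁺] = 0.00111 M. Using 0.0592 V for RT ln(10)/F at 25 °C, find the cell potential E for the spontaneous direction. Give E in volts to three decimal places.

Ce⁴⁺/Ce³⁺ is the cathode (higher E°), Mg²⁺/Mg the anode: E°cell = +1.57 − (-2.37) = +3.94 V, n = 2.
Overall: 2 Ce⁴⁺(aq) + Mg(s) → 2 Ce³⁺(aq) + Mg²⁺(aq)
Q = [Ce³⁺]^2·[Mg²⁺] / ([Ce⁴⁺]^2); log Q = -0.046.
E = E° − (0.0592/n) log Q = +3.94 − (0.0592/2)(-0.046) = +3.941 V.

+3.941 V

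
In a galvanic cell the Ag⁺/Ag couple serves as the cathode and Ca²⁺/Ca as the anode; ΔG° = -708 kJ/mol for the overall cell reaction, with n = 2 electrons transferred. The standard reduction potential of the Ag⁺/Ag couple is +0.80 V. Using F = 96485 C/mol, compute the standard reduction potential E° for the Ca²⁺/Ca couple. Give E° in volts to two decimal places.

-2.87 V

E°cell = −ΔG°/(nF) = −(-708×10³)/((2)(96485)) = +3.669 V.
Since Ag⁺/Ag is the cathode and Ca²⁺/Ca the anode, E°cell = E°(Ag⁺/Ag) − E°(Ca²⁺/Ca).
So E°(Ca²⁺/Ca) = E°(Ag⁺/Ag) − E°cell = (+0.80) − (+3.669) = -2.87 V.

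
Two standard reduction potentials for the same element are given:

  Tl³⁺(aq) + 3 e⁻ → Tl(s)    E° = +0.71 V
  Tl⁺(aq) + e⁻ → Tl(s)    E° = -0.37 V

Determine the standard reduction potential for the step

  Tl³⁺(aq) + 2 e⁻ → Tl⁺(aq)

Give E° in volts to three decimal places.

+1.250 V

Sequential free energies add, so n₃E°₃ = n₁E°₁ + n₂E°₂.
With n₃ = 3, and the known step contributing 1×(-0.37) V, the unknown satisfies 2·E° = 3×(+0.71) − 1×(-0.37) = +2.500.
E° = +2.500 / 2 = +1.250 V.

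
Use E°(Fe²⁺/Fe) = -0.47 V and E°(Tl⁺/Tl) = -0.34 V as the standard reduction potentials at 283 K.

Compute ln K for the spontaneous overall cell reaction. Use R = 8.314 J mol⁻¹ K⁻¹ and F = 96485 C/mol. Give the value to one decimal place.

Cathode: Tl⁺/Tl; anode: Fe²⁺/Fe. E°cell = (-0.34) − (-0.47) = +0.13 V, with n = 2.
ΔG° = −nFE° = −RT ln K, so ln K = nFE°/(RT) = (2)(96485)(+0.13) / ((8.314)(283)) = 10.662.

10.7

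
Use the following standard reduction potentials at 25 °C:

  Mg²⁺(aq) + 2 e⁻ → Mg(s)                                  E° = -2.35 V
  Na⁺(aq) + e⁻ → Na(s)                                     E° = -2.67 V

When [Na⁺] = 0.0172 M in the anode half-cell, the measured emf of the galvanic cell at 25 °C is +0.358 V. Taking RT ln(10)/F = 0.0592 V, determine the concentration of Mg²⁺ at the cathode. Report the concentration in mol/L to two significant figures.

0.0057 M

Mg²⁺/Mg is the cathode, Na⁺/Na the anode: E°cell = +0.32 V, n = 2.
Overall reaction: Mg²⁺(aq) + 2 Na(s) → Mg(s) + 2 Na⁺(aq); Q = [Na⁺]^2/[Mg²⁺]^1.
From E = E° − (0.0592/n) log Q: log Q = (E° − E)·n/0.0592 = (+0.32 − (+0.358))·2/0.0592 = -1.2838.
So 1·log[Mg²⁺] = 2·log(0.0172) − log Q = -3.5289 − (-1.2838) = -2.2451; [Mg²⁺] = 10^(-2.2451) ≈ 0.0057 M.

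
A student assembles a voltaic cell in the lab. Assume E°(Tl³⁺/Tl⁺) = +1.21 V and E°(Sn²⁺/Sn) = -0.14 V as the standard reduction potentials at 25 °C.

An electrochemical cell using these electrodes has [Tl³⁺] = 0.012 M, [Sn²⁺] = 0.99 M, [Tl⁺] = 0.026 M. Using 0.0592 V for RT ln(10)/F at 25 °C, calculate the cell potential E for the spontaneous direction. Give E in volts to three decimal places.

+1.340 V

Tl³⁺/Tl⁺ is the cathode (higher E°), Sn²⁺/Sn the anode: E°cell = +1.21 − (-0.14) = +1.35 V, n = 2.
Overall: Tl³⁺(aq) + Sn(s) → Tl⁺(aq) + Sn²⁺(aq)
Q = [Tl⁺]·[Sn²⁺] / ([Tl³⁺]); log Q = 0.331.
E = E° − (0.0592/n) log Q = +1.35 − (0.0592/2)(0.331) = +1.340 V.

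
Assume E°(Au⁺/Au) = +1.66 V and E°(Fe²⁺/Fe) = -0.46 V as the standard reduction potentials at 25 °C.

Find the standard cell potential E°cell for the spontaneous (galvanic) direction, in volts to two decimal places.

+2.12 V

The Au⁺/Au couple has the higher reduction potential, so it is the cathode; Fe²⁺/Fe is oxidised at the anode.
E°cell = E°(cathode) − E°(anode) = (+1.66) − (-0.46) = +2.12 V.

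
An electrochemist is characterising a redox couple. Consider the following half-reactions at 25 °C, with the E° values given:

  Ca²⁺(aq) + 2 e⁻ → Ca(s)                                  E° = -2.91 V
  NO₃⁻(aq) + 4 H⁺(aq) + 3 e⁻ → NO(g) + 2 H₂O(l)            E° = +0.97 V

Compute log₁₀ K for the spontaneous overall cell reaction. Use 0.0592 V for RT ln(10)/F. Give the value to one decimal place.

Cathode: NO₃⁻/NO; anode: Ca²⁺/Ca. E°cell = +3.88 V, n = 6.
log K = nE°cell / 0.0592 = (6)(+3.88) / 0.0592 = 393.2.

393.2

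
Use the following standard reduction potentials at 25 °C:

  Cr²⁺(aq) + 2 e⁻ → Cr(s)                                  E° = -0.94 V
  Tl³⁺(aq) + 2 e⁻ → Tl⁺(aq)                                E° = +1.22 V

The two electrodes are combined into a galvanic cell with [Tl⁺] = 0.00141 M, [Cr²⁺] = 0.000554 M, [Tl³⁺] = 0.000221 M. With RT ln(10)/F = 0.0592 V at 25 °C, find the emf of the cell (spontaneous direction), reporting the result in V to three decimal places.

+2.233 V

Tl³⁺/Tl⁺ is the cathode (higher E°), Cr²⁺/Cr the anode: E°cell = +1.22 − (-0.94) = +2.16 V, n = 2.
Overall: Tl³⁺(aq) + Cr(s) → Tl⁺(aq) + Cr²⁺(aq)
Q = [Tl⁺]·[Cr²⁺] / ([Tl³⁺]); log Q = -2.452.
E = E° − (0.0592/n) log Q = +2.16 − (0.0592/2)(-2.452) = +2.233 V.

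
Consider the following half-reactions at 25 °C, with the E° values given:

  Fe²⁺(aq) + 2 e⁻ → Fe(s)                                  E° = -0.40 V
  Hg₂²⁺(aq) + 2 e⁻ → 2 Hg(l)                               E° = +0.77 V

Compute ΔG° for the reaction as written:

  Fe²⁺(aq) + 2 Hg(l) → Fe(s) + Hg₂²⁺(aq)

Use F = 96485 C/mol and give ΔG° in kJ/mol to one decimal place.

+225.8 kJ/mol

As written, Fe²⁺/Fe is reduced (cathode) and Hg₂²⁺/Hg is oxidised (anode), so E°cell = (-0.40) − (+0.77) = -1.17 V.
Balancing electrons gives n = 2.
ΔG° = −nFE° = −(2)(96485)(-1.17) = 225,775 J = +225.8 kJ/mol.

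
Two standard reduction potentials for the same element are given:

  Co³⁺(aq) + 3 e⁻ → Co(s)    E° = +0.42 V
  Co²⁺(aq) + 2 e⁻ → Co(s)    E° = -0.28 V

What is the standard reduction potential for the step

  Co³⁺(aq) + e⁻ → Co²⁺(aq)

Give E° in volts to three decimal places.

+1.820 V

Sequential free energies add, so n₃E°₃ = n₁E°₁ + n₂E°₂.
With n₃ = 3, and the known step contributing 2×(-0.28) V, the unknown satisfies 1·E° = 3×(+0.42) − 2×(-0.28) = +1.820.
E° = +1.820 / 1 = +1.820 V.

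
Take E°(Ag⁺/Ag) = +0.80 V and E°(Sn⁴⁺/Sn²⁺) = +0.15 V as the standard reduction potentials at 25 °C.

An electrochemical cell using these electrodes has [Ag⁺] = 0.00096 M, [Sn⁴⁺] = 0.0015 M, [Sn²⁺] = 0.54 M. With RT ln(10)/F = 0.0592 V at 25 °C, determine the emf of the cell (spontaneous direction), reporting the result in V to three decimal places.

+0.547 V

Ag⁺/Ag is the cathode (higher E°), Sn⁴⁺/Sn²⁺ the anode: E°cell = +0.80 − (+0.15) = +0.65 V, n = 2.
Overall: 2 Ag⁺(aq) + Sn²⁺(aq) → 2 Ag(s) + Sn⁴⁺(aq)
Q = [Sn⁴⁺] / ([Ag⁺]^2·[Sn²⁺]); log Q = 3.479.
E = E° − (0.0592/n) log Q = +0.65 − (0.0592/2)(3.479) = +0.547 V.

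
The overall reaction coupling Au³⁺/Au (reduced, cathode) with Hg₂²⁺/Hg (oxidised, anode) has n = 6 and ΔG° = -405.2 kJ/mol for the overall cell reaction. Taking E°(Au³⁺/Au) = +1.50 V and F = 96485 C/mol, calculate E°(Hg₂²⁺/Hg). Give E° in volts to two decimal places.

+0.80 V

E°cell = −ΔG°/(nF) = −(-405.2×10³)/((6)(96485)) = +0.700 V.
Since Au³⁺/Au is the cathode and Hg₂²⁺/Hg the anode, E°cell = E°(Au³⁺/Au) − E°(Hg₂²⁺/Hg).
So E°(Hg₂²⁺/Hg) = E°(Au³⁺/Au) − E°cell = (+1.50) − (+0.700) = +0.80 V.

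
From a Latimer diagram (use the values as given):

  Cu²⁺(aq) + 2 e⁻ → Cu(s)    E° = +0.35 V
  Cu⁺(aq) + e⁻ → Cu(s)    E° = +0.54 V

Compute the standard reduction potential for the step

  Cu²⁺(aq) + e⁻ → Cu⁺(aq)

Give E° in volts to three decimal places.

Sequential free energies add, so n₃E°₃ = n₁E°₁ + n₂E°₂.
With n₃ = 2, and the known step contributing 1×(+0.54) V, the unknown satisfies 1·E° = 2×(+0.35) − 1×(+0.54) = +0.160.
E° = +0.160 / 1 = +0.160 V.

+0.160 V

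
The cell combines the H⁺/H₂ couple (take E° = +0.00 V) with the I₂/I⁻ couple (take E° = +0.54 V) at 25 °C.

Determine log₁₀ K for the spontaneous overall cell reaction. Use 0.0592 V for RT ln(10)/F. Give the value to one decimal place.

18.2

Cathode: I₂/I⁻; anode: H⁺/H₂. E°cell = +0.54 V, n = 2.
log K = nE°cell / 0.0592 = (2)(+0.54) / 0.0592 = 18.2.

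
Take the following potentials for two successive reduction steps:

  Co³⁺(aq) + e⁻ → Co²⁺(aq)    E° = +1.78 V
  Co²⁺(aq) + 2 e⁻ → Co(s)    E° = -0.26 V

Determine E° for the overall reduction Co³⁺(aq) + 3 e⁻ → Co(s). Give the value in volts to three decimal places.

+0.420 V

Adding the free-energy changes (−nFE°) of the two steps gives −n₃FE°₃ = −n₁FE°₁ − n₂FE°₂.
E°₃ = (1×+1.78 + 2×-0.26) / 3 = (+1.260) / 3 = +0.420 V.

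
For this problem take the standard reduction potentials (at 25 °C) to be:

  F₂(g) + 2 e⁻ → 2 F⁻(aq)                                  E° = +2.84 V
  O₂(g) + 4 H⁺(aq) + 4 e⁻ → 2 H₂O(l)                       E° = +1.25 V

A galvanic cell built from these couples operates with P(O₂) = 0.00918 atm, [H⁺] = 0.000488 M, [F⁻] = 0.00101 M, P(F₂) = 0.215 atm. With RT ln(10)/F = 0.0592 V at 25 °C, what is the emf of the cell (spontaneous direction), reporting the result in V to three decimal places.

+1.974 V

F₂/F⁻ is the cathode (higher E°), O₂/H₂O the anode: E°cell = +2.84 − (+1.25) = +1.59 V, n = 4.
Overall: 2 F₂(g) + 2 H₂O(l) → 4 F⁻(aq) + O₂(g) + 4 H⁺(aq)
Q = [F⁻]^4·P(O₂)·[H⁺]^4 / (P(F₂)^2); log Q = -25.931.
E = E° − (0.0592/n) log Q = +1.59 − (0.0592/4)(-25.931) = +1.974 V.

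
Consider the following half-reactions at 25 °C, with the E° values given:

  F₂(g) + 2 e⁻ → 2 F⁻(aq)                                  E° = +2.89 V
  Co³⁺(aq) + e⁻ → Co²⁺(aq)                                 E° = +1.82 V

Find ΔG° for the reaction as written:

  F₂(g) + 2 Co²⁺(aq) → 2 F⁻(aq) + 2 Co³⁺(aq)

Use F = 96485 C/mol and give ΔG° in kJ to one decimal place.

As written, F₂/F⁻ is reduced (cathode) and Co³⁺/Co²⁺ is oxidised (anode), so E°cell = (+2.89) − (+1.82) = +1.07 V.
Balancing electrons gives n = 2.
ΔG° = −nFE° = −(2)(96485)(+1.07) = -206,478 J = -206.5 kJ.

-206.5 kJ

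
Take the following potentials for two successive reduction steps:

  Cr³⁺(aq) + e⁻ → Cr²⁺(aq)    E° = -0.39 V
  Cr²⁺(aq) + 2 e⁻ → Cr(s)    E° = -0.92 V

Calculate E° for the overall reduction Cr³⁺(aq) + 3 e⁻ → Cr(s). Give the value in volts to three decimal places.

-0.743 V

Adding the free-energy changes (−nFE°) of the two steps gives −n₃FE°₃ = −n₁FE°₁ − n₂FE°₂.
E°₃ = (1×-0.39 + 2×-0.92) / 3 = (-2.230) / 3 = -0.743 V.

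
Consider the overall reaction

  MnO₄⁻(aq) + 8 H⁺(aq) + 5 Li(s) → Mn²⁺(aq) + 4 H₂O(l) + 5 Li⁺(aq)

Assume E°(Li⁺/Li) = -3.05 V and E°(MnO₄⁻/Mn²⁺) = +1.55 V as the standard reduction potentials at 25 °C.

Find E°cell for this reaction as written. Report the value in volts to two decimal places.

The MnO₄⁻/Mn²⁺ couple has the higher reduction potential, so it is the cathode; Li⁺/Li is oxidised at the anode.
E°cell = E°(cathode) − E°(anode) = (+1.55) − (-3.05) = +4.60 V.
Since E°cell > 0, the reaction is spontaneous under standard conditions.

+4.60 V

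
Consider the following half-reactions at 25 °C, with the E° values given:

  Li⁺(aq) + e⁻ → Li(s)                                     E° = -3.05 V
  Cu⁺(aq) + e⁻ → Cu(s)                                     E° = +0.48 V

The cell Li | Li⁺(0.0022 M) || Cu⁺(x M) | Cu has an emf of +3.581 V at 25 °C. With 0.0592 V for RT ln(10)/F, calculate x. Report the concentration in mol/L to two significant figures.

Cu⁺/Cu is the cathode, Li⁺/Li the anode: E°cell = +3.53 V, n = 1.
Overall reaction: Cu⁺(aq) + Li(s) → Cu(s) + Li⁺(aq); Q = [Li⁺]^1/[Cu⁺]^1.
From E = E° − (0.0592/n) log Q: log Q = (E° − E)·n/0.0592 = (+3.53 − (+3.581))·1/0.0592 = -0.8615.
So 1·log[Cu⁺] = 1·log(0.0022) − log Q = -2.6576 − (-0.8615) = -1.7961; [Cu⁺] = 10^(-1.7961) ≈ 0.016 M.

0.016 M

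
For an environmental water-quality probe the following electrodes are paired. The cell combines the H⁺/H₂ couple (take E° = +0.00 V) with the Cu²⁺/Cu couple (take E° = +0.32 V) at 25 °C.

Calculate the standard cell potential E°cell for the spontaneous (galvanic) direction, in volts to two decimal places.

+0.32 V

The Cu²⁺/Cu couple has the higher reduction potential, so it is the cathode; H⁺/H₂ is oxidised at the anode.
E°cell = E°(cathode) − E°(anode) = (+0.32) − (+0.00) = +0.32 V.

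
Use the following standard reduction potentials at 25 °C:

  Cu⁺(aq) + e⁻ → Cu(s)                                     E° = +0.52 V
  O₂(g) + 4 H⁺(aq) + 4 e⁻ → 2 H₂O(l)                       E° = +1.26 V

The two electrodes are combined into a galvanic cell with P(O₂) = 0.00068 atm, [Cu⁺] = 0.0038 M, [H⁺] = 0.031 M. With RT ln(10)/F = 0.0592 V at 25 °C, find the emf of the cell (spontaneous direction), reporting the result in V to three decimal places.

+0.747 V

O₂/H₂O is the cathode (higher E°), Cu⁺/Cu the anode: E°cell = +1.26 − (+0.52) = +0.74 V, n = 4.
Overall: O₂(g) + 4 H⁺(aq) + 4 Cu(s) → 2 H₂O(l) + 4 Cu⁺(aq)
Q = [Cu⁺]^4 / (P(O₂)·[H⁺]^4); log Q = -0.479.
E = E° − (0.0592/n) log Q = +0.74 − (0.0592/4)(-0.479) = +0.747 V.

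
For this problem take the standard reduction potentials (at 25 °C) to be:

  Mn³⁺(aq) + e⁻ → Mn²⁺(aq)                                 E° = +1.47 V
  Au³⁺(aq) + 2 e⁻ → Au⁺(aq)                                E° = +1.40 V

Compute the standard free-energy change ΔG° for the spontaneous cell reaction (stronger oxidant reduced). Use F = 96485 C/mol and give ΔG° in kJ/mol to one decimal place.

-13.5 kJ/mol

Mn³⁺/Mn²⁺ (E° = +1.47 V) is the cathode; Au³⁺/Au⁺ (E° = +1.40 V) is the anode, so E°cell = +0.07 V.
Balancing electrons gives n = 2 (lcm of 1 and 2).
ΔG° = −nFE° = −(2)(96485)(+0.07) = -13,508 J = -13.5 kJ/mol.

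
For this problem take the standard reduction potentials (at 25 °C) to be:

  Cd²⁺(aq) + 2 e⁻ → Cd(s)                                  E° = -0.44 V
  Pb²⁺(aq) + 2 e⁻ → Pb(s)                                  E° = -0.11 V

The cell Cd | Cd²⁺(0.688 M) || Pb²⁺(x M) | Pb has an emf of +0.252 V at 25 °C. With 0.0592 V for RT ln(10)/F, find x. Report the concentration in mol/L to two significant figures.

0.0016 M

Pb²⁺/Pb is the cathode, Cd²⁺/Cd the anode: E°cell = +0.33 V, n = 2.
Overall reaction: Pb²⁺(aq) + Cd(s) → Pb(s) + Cd²⁺(aq); Q = [Cd²⁺]^1/[Pb²⁺]^1.
From E = E° − (0.0592/n) log Q: log Q = (E° − E)·n/0.0592 = (+0.33 − (+0.252))·2/0.0592 = 2.6351.
So 1·log[Pb²⁺] = 1·log(0.688) − log Q = -0.1624 − (2.6351) = -2.7975; [Pb²⁺] = 10^(-2.7975) ≈ 0.0016 M.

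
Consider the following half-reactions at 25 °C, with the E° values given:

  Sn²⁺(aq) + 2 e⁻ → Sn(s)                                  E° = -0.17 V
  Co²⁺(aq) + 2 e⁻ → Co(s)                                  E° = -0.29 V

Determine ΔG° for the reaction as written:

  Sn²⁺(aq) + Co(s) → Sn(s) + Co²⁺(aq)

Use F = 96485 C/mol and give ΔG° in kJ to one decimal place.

-23.2 kJ

As written, Sn²⁺/Sn is reduced (cathode) and Co²⁺/Co is oxidised (anode), so E°cell = (-0.17) − (-0.29) = +0.12 V.
Balancing electrons gives n = 2.
ΔG° = −nFE° = −(2)(96485)(+0.12) = -23,156 J = -23.2 kJ.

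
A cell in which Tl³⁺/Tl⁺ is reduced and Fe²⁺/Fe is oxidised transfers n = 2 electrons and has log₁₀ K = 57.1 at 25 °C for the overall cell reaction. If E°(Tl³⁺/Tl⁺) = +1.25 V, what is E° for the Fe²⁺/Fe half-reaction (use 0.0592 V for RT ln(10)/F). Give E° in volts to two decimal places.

E°cell = (0.0592/n)·log K = (0.0592/2)(57.1) = +1.690 V.
Since Tl³⁺/Tl⁺ is the cathode and Fe²⁺/Fe the anode, E°cell = E°(Tl³⁺/Tl⁺) − E°(Fe²⁺/Fe).
So E°(Fe²⁺/Fe) = E°(Tl³⁺/Tl⁺) − E°cell = (+1.25) − (+1.690) = -0.44 V.

-0.44 V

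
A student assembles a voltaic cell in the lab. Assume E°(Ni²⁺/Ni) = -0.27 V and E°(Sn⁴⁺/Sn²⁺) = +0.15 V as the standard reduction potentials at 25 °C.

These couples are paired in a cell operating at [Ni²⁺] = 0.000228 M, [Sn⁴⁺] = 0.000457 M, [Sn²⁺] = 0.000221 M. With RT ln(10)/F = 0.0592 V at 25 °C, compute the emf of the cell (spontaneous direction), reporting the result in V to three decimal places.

+0.537 V

Sn⁴⁺/Sn²⁺ is the cathode (higher E°), Ni²⁺/Ni the anode: E°cell = +0.15 − (-0.27) = +0.42 V, n = 2.
Overall: Sn⁴⁺(aq) + Ni(s) → Sn²⁺(aq) + Ni²⁺(aq)
Q = [Sn²⁺]·[Ni²⁺] / ([Sn⁴⁺]); log Q = -3.958.
E = E° − (0.0592/n) log Q = +0.42 − (0.0592/2)(-3.958) = +0.537 V.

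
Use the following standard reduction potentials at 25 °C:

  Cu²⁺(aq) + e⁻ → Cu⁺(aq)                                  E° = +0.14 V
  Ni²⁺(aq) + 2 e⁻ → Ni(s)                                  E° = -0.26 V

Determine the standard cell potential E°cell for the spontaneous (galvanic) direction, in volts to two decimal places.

The Cu²⁺/Cu⁺ couple has the higher reduction potential, so it is the cathode; Ni²⁺/Ni is oxidised at the anode.
E°cell = E°(cathode) − E°(anode) = (+0.14) − (-0.26) = +0.40 V.

+0.40 V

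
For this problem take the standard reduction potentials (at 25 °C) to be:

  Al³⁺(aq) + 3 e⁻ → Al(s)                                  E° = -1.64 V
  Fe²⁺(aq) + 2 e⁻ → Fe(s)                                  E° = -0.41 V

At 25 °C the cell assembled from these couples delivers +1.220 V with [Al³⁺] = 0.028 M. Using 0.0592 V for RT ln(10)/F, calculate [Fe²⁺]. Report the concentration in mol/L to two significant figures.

Fe²⁺/Fe is the cathode, Al³⁺/Al the anode: E°cell = +1.23 V, n = 6.
Overall reaction: 3 Fe²⁺(aq) + 2 Al(s) → 3 Fe(s) + 2 Al³⁺(aq); Q = [Al³⁺]^2/[Fe²⁺]^3.
From E = E° − (0.0592/n) log Q: log Q = (E° − E)·n/0.0592 = (+1.23 − (+1.220))·6/0.0592 = 1.0135.
So 3·log[Fe²⁺] = 2·log(0.028) − log Q = -3.1057 − (1.0135) = -4.1192; log[Fe²⁺] = -4.1192 / 3 = -1.3731; [Fe²⁺] = 10^(-1.3731) ≈ 0.042 M.

0.042 M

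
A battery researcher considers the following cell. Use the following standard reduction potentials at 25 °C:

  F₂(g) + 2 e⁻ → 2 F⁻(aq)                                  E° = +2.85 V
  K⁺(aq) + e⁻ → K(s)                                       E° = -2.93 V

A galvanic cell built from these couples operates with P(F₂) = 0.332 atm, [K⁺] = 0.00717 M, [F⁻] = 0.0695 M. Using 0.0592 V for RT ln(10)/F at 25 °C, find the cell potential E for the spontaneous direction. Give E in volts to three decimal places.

F₂/F⁻ is the cathode (higher E°), K⁺/K the anode: E°cell = +2.85 − (-2.93) = +5.78 V, n = 2.
Overall: F₂(g) + 2 K(s) → 2 F⁻(aq) + 2 K⁺(aq)
Q = [F⁻]^2·[K⁺]^2 / (P(F₂)); log Q = -6.126.
E = E° − (0.0592/n) log Q = +5.78 − (0.0592/2)(-6.126) = +5.961 V.

+5.961 V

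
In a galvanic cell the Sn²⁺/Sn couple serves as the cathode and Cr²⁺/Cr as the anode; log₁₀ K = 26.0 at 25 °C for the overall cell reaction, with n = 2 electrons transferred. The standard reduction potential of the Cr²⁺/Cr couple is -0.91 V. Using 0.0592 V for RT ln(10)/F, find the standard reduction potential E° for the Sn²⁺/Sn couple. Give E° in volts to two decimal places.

-0.14 V

E°cell = (0.0592/n)·log K = (0.0592/2)(26.0) = +0.770 V.
Since Sn²⁺/Sn is the cathode and Cr²⁺/Cr the anode, E°cell = E°(Sn²⁺/Sn) − E°(Cr²⁺/Cr).
So E°(Sn²⁺/Sn) = E°cell + E°(Cr²⁺/Cr) = +0.770 + (-0.91) = -0.14 V.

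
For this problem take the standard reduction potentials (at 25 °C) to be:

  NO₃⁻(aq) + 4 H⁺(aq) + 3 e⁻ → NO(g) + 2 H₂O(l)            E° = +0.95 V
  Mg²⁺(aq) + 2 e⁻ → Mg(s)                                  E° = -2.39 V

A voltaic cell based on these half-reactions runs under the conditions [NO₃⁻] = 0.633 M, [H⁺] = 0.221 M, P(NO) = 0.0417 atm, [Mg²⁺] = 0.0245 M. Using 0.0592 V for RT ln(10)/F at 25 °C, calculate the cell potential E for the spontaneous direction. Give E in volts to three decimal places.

NO₃⁻/NO is the cathode (higher E°), Mg²⁺/Mg the anode: E°cell = +0.95 − (-2.39) = +3.34 V, n = 6.
Overall: 2 NO₃⁻(aq) + 8 H⁺(aq) + 3 Mg(s) → 2 NO(g) + 4 H₂O(l) + 3 Mg²⁺(aq)
Q = P(NO)^2·[Mg²⁺]^3 / ([NO₃⁻]^2·[H⁺]^8); log Q = -1.950.
E = E° − (0.0592/n) log Q = +3.34 − (0.0592/6)(-1.950) = +3.359 V.

+3.359 V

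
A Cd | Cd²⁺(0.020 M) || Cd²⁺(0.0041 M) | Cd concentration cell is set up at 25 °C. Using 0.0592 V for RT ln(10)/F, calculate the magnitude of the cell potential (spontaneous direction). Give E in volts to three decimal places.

+0.020 V

For a concentration cell E°cell = 0. The 0.020 M side is the cathode (reduction is favoured where [Cd²⁺] is higher).
With n = 2, E = −(0.0592/2) log([Cd²⁺]ₐₙ/[Cd²⁺]꜀ₐₜ) = −(0.0592/2) log(0.0041/0.02) = −(0.0592/2)(-0.688) = +0.020 V.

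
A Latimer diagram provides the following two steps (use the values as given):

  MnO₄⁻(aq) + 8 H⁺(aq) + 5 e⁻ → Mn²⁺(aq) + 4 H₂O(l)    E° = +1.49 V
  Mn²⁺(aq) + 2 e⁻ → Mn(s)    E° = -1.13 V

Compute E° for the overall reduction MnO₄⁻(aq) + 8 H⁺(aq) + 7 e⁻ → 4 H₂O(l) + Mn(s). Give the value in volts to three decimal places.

+0.741 V

Standard free energies of sequential steps add: ΔG°₃ = ΔG°₁ + ΔG°₂, so n₃E°₃ = n₁E°₁ + n₂E°₂.
E°₃ = (5×+1.49 + 2×-1.13) / 7 = (+5.190) / 7 = +0.741 V.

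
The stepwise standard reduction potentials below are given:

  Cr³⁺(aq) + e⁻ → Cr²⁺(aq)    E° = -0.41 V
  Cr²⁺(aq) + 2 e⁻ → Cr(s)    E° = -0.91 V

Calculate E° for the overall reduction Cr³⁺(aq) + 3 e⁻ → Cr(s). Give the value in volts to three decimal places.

Since ΔG° = −nFE° is additive over sequential reductions, n₃E°₃ = n₁E°₁ + n₂E°₂.
E°₃ = (1×-0.41 + 2×-0.91) / 3 = (-2.230) / 3 = -0.743 V.

-0.743 V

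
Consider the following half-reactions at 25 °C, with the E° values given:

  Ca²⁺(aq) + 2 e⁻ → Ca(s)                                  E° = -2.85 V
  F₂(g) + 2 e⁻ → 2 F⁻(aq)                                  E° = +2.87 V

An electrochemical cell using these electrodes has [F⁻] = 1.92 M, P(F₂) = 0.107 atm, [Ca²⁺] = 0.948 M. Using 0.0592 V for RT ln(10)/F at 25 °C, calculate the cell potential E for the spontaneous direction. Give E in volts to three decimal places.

F₂/F⁻ is the cathode (higher E°), Ca²⁺/Ca the anode: E°cell = +2.87 − (-2.85) = +5.72 V, n = 2.
Overall: F₂(g) + Ca(s) → 2 F⁻(aq) + Ca²⁺(aq)
Q = [F⁻]^2·[Ca²⁺] / (P(F₂)); log Q = 1.514.
E = E° − (0.0592/n) log Q = +5.72 − (0.0592/2)(1.514) = +5.675 V.

+5.675 V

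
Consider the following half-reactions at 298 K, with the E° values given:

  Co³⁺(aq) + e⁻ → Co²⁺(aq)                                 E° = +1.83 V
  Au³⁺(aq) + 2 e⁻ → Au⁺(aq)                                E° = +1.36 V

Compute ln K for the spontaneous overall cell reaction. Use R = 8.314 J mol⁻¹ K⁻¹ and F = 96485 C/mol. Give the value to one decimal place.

Cathode: Co³⁺/Co²⁺; anode: Au³⁺/Au⁺. E°cell = (+1.83) − (+1.36) = +0.47 V, with n = 2.
ΔG° = −nFE° = −RT ln K, so ln K = nFE°/(RT) = (2)(96485)(+0.47) / ((8.314)(298)) = 36.607.

36.6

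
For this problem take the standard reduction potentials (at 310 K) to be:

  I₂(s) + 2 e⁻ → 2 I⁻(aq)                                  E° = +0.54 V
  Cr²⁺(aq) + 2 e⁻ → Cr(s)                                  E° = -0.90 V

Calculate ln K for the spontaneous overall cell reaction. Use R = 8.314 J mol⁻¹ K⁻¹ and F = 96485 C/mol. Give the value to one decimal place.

107.8

Cathode: I₂/I⁻; anode: Cr²⁺/Cr. E°cell = (+0.54) − (-0.90) = +1.44 V, with n = 2.
ΔG° = −nFE° = −RT ln K, so ln K = nFE°/(RT) = (2)(96485)(+1.44) / ((8.314)(310)) = 107.815.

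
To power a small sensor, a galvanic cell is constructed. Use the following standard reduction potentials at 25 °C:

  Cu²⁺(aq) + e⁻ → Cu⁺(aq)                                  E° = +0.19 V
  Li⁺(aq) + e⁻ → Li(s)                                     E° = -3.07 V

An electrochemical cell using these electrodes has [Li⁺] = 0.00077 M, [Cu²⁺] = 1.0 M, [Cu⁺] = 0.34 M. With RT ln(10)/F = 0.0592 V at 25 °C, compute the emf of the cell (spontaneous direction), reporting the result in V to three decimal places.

+3.472 V

Cu²⁺/Cu⁺ is the cathode (higher E°), Li⁺/Li the anode: E°cell = +0.19 − (-3.07) = +3.26 V, n = 1.
Overall: Cu²⁺(aq) + Li(s) → Cu⁺(aq) + Li⁺(aq)
Q = [Cu⁺]·[Li⁺] / ([Cu²⁺]); log Q = -3.582.
E = E° − (0.0592/n) log Q = +3.26 − (0.0592/1)(-3.582) = +3.472 V.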